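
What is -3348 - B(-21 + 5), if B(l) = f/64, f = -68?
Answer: -53551/16 ≈ -3346.9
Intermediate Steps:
B(l) = -17/16 (B(l) = -68/64 = -68*1/64 = -17/16)
-3348 - B(-21 + 5) = -3348 - 1*(-17/16) = -3348 + 17/16 = -53551/16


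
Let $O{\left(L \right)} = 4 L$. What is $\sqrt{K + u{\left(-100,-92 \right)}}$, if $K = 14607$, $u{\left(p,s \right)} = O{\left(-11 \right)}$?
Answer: $\sqrt{14563} \approx 120.68$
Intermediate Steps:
$u{\left(p,s \right)} = -44$ ($u{\left(p,s \right)} = 4 \left(-11\right) = -44$)
$\sqrt{K + u{\left(-100,-92 \right)}} = \sqrt{14607 - 44} = \sqrt{14563}$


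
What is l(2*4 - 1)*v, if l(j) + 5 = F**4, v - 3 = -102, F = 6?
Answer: -127809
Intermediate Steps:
v = -99 (v = 3 - 102 = -99)
l(j) = 1291 (l(j) = -5 + 6**4 = -5 + 1296 = 1291)
l(2*4 - 1)*v = 1291*(-99) = -127809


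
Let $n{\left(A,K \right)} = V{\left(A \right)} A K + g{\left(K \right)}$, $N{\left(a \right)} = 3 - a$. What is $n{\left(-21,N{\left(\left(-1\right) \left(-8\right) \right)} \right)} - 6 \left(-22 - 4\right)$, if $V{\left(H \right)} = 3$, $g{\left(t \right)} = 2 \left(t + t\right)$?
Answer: $451$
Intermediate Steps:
$g{\left(t \right)} = 4 t$ ($g{\left(t \right)} = 2 \cdot 2 t = 4 t$)
$n{\left(A,K \right)} = 4 K + 3 A K$ ($n{\left(A,K \right)} = 3 A K + 4 K = 4 K + 3 A K$)
$n{\left(-21,N{\left(\left(-1\right) \left(-8\right) \right)} \right)} - 6 \left(-22 - 4\right) = \left(3 - \left(-1\right) \left(-8\right)\right) \left(4 + 3 \left(-21\right)\right) - 6 \left(-22 - 4\right) = \left(3 - 8\right) \left(4 - 63\right) - 6 \left(-26\right) = \left(3 - 8\right) \left(-59\right) - -156 = \left(-5\right) \left(-59\right) + 156 = 295 + 156 = 451$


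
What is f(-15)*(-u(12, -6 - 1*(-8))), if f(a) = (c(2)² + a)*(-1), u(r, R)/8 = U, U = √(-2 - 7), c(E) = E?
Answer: -264*I ≈ -264.0*I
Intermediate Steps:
U = 3*I (U = √(-9) = 3*I ≈ 3.0*I)
u(r, R) = 24*I (u(r, R) = 8*(3*I) = 24*I)
f(a) = -4 - a (f(a) = (2² + a)*(-1) = (4 + a)*(-1) = -4 - a)
f(-15)*(-u(12, -6 - 1*(-8))) = (-4 - 1*(-15))*(-24*I) = (-4 + 15)*(-24*I) = 11*(-24*I) = -264*I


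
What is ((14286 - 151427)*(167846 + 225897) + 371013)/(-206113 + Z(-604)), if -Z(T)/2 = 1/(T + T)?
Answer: 32614754401000/124492251 ≈ 2.6198e+5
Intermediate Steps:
Z(T) = -1/T (Z(T) = -2/(T + T) = -2*1/(2*T) = -1/T)
((14286 - 151427)*(167846 + 225897) + 371013)/(-206113 + Z(-604)) = ((14286 - 151427)*(167846 + 225897) + 371013)/(-206113 - 1/(-604)) = (-137141*393743 + 371013)/(-206113 - 1*(-1/604)) = (-53998308763 + 371013)/(-206113 + 1/604) = -53997937750/(-124492251/604) = -53997937750*(-604/124492251) = 32614754401000/124492251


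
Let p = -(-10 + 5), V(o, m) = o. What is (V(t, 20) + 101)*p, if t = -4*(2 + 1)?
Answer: 445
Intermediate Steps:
t = -12 (t = -4*3 = -12)
p = 5 (p = -1*(-5) = 5)
(V(t, 20) + 101)*p = (-12 + 101)*5 = 89*5 = 445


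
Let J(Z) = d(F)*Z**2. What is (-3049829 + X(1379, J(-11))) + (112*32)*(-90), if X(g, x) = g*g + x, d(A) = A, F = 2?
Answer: -1470506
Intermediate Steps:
J(Z) = 2*Z**2
X(g, x) = x + g**2 (X(g, x) = g**2 + x = x + g**2)
(-3049829 + X(1379, J(-11))) + (112*32)*(-90) = (-3049829 + (2*(-11)**2 + 1379**2)) + (112*32)*(-90) = (-3049829 + (2*121 + 1901641)) + 3584*(-90) = (-3049829 + (242 + 1901641)) - 322560 = (-3049829 + 1901883) - 322560 = -1147946 - 322560 = -1470506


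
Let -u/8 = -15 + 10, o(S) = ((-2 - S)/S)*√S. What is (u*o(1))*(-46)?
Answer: 5520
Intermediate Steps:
o(S) = (-2 - S)/√S (o(S) = ((-2 - S)/S)*√S = (-2 - S)/√S)
u = 40 (u = -8*(-15 + 10) = -8*(-5) = 40)
(u*o(1))*(-46) = (40*((-2 - 1*1)/√1))*(-46) = (40*(1*(-2 - 1)))*(-46) = (40*(1*(-3)))*(-46) = (40*(-3))*(-46) = -120*(-46) = 5520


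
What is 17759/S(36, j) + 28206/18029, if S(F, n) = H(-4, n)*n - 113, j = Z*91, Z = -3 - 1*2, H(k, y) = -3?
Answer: 355490923/22572308 ≈ 15.749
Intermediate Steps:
Z = -5 (Z = -3 - 2 = -5)
j = -455 (j = -5*91 = -455)
S(F, n) = -113 - 3*n (S(F, n) = -3*n - 113 = -113 - 3*n)
17759/S(36, j) + 28206/18029 = 17759/(-113 - 3*(-455)) + 28206/18029 = 17759/(-113 + 1365) + 28206*(1/18029) = 17759/1252 + 28206/18029 = 355490923/22572308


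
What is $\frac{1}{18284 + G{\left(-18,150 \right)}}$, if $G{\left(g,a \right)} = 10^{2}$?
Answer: $\frac{1}{18384} \approx 5.4395 \cdot 10^{-5}$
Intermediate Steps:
$G{\left(g,a \right)} = 100$
$\frac{1}{18284 + G{\left(-18,150 \right)}} = \frac{1}{18284 + 100} = \frac{1}{18384}$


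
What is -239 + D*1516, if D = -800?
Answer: -1213039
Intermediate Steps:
-239 + D*1516 = -239 - 800*1516 = -239 - 1212800 = -1213039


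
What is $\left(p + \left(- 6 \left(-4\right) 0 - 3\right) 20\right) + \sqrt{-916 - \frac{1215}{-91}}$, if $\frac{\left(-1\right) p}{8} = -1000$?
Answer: $7940 + \frac{i \sqrt{7474831}}{91} \approx 7940.0 + 30.044 i$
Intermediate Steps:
$p = 8000$ ($p = \left(-8\right) \left(-1000\right) = 8000$)
$\left(p + \left(- 6 \left(-4\right) 0 - 3\right) 20\right) + \sqrt{-916 - \frac{1215}{-91}} = \left(8000 + \left(- 6 \left(-4\right) 0 - 3\right) 20\right) + \sqrt{-916 - \frac{1215}{-91}} = \left(8000 + \left(\left(-1\right) \left(-24\right) 0 - 3\right) 20\right) + \sqrt{-916 - - \frac{1215}{91}} = \left(8000 + \left(24 \cdot 0 - 3\right) 20\right) + \sqrt{-916 + \frac{1215}{91}} = \left(8000 + \left(0 - 3\right) 20\right) + \sqrt{- \frac{82141}{91}} = \left(8000 - 60\right) + \frac{i \sqrt{7474831}}{91} = 7940 + \frac{i \sqrt{7474831}}{91}$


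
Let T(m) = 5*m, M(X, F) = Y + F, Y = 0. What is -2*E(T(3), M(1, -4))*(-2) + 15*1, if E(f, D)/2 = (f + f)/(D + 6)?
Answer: 135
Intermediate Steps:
M(X, F) = F (M(X, F) = 0 + F = F)
E(f, D) = 4*f/(6 + D) (E(f, D) = 2*((f + f)/(D + 6)) = 2*((2*f)/(6 + D)) = 2*(2*f/(6 + D)) = 4*f/(6 + D))
-2*E(T(3), M(1, -4))*(-2) + 15*1 = -8*5*3/(6 - 4)*(-2) + 15*1 = -8*15/2*(-2) + 15 = -2*30*(-2) + 15 = -60*(-2) + 15 = 120 + 15 = 135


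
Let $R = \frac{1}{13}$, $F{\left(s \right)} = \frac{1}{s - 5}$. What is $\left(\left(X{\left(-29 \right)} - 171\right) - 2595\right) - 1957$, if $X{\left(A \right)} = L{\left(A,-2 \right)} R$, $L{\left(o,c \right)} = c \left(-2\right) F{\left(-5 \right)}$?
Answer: $- \frac{306997}{65} \approx -4723.0$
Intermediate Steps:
$F{\left(s \right)} = \frac{1}{-5 + s}$
$L{\left(o,c \right)} = \frac{c}{5}$ ($L{\left(o,c \right)} = \frac{c \left(-2\right)}{-5 - 5} = \frac{\left(-2\right) c}{-10} = - 2 c \left(- \frac{1}{10}\right) = \frac{c}{5}$)
$R = \frac{1}{13} \approx 0.076923$
$X{\left(A \right)} = - \frac{2}{65}$ ($X{\left(A \right)} = \frac{1}{5} \left(-2\right) \frac{1}{13} = \left(- \frac{2}{5}\right) \frac{1}{13} = - \frac{2}{65}$)
$\left(\left(X{\left(-29 \right)} - 171\right) - 2595\right) - 1957 = \left(\left(- \frac{2}{65} - 171\right) - 2595\right) - 1957 = \left(- \frac{11117}{65} - 2595\right) - 1957 = - \frac{179792}{65} - 1957 = - \frac{306997}{65}$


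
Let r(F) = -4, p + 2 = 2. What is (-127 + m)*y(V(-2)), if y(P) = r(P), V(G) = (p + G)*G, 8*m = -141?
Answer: 1157/2 ≈ 578.50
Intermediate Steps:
m = -141/8 (m = (⅛)*(-141) = -141/8 ≈ -17.625)
p = 0 (p = -2 + 2 = 0)
V(G) = G² (V(G) = (0 + G)*G = G*G = G²)
y(P) = -4
(-127 + m)*y(V(-2)) = (-127 - 141/8)*(-4) = -1157/8*(-4) = 1157/2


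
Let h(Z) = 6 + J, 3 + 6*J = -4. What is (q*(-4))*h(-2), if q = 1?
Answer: -58/3 ≈ -19.333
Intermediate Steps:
J = -7/6 (J = -½ + (⅙)*(-4) = -½ - ⅔ = -7/6 ≈ -1.1667)
h(Z) = 29/6 (h(Z) = 6 - 7/6 = 29/6)
(q*(-4))*h(-2) = (1*(-4))*(29/6) = -4*29/6 = -58/3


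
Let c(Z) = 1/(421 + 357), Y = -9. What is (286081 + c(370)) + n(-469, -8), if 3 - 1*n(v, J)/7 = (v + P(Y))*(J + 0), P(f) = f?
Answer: 201761853/778 ≈ 2.5933e+5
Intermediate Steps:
c(Z) = 1/778
n(v, J) = 21 - 7*J*(-9 + v) (n(v, J) = 21 - 7*(v - 9)*(J + 0) = 21 - 7*(-9 + v)*J = 21 - 7*J*(-9 + v))
(286081 + c(370)) + n(-469, -8) = (286081 + 1/778) + (21 + 63*(-8) - 7*(-8)*(-469)) = 222571019/778 + (21 - 504 - 26264) = 222571019/778 - 26747 = 201761853/778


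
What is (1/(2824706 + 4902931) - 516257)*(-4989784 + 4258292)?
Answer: 2918248341605344336/7727637 ≈ 3.7764e+11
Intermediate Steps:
(1/(2824706 + 4902931) - 516257)*(-4989784 + 4258292) = (1/7727637 - 516257)*(-731492) = -3989446694708/7727637*(-731492) = 2918248341605344336/7727637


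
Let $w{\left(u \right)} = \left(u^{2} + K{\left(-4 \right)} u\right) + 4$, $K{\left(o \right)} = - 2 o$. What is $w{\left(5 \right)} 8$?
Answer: $552$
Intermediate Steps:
$w{\left(u \right)} = 4 + u^{2} + 8 u$ ($w{\left(u \right)} = \left(u^{2} + \left(-2\right) \left(-4\right) u\right) + 4 = \left(u^{2} + 8 u\right) + 4 = 4 + u^{2} + 8 u$)
$w{\left(5 \right)} 8 = \left(4 + 5^{2} + 8 \cdot 5\right) 8 = \left(4 + 25 + 40\right) 8 = 69 \cdot 8 = 552$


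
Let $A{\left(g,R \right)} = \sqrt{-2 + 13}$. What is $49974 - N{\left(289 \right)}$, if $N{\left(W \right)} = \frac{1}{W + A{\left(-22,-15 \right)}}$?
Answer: $\frac{4173328451}{83510} + \frac{\sqrt{11}}{83510} \approx 49974.0$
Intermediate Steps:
$A{\left(g,R \right)} = \sqrt{11}$
$N{\left(W \right)} = \frac{1}{W + \sqrt{11}}$
$49974 - N{\left(289 \right)} = 49974 - \frac{1}{289 + \sqrt{11}}$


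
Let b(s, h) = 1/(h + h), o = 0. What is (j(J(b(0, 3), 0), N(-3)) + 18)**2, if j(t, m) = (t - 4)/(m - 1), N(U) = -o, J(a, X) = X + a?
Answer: 17161/36 ≈ 476.69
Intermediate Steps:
b(s, h) = 1/(2*h)
N(U) = 0 (N(U) = -1*0 = 0)
j(t, m) = (-4 + t)/(-1 + m)
(j(J(b(0, 3), 0), N(-3)) + 18)**2 = ((-4 + (0 + (1/2)/3))/(-1 + 0) + 18)**2 = ((-4 + (0 + (1/2)*(1/3)))/(-1) + 18)**2 = (-(-4 + (0 + 1/6)) + 18)**2 = (-(-4 + 1/6) + 18)**2 = (-1*(-23/6) + 18)**2 = (23/6 + 18)**2 = (131/6)**2 = 17161/36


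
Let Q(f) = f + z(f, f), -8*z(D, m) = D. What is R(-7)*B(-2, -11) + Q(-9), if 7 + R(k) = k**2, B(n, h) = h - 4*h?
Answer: 11025/8 ≈ 1378.1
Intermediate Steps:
z(D, m) = -D/8
B(n, h) = -3*h
R(k) = -7 + k**2
Q(f) = 7*f/8 (Q(f) = f - f/8 = 7*f/8)
R(-7)*B(-2, -11) + Q(-9) = (-7 + (-7)**2)*(-3*(-11)) + (7/8)*(-9) = (-7 + 49)*33 - 63/8 = 42*33 - 63/8 = 1386 - 63/8 = 11025/8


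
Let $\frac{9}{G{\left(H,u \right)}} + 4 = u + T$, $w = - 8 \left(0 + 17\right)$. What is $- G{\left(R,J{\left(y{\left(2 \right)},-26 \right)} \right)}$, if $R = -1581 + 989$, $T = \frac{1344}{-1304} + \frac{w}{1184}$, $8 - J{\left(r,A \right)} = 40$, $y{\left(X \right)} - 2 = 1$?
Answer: $\frac{217116}{896099} \approx 0.24229$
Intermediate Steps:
$y{\left(X \right)} = 3$ ($y{\left(X \right)} = 2 + 1 = 3$)
$w = -136$ ($w = \left(-8\right) 17 = -136$)
$J{\left(r,A \right)} = -32$ ($J{\left(r,A \right)} = 8 - 40 = -32$)
$T = - \frac{27635}{24124}$ ($T = \frac{1344}{-1304} - \frac{136}{1184} = 1344 \left(- \frac{1}{1304}\right) - \frac{17}{148} = - \frac{168}{163} - \frac{17}{148} = - \frac{27635}{24124} \approx -1.1455$)
$R = -592$
$G{\left(H,u \right)} = \frac{9}{- \frac{124131}{24124} + u}$ ($G{\left(H,u \right)} = \frac{9}{-4 + \left(u - \frac{27635}{24124}\right)} = \frac{9}{-4 + \left(- \frac{27635}{24124} + u\right)} = \frac{9}{- \frac{124131}{24124} + u}$)
$- G{\left(R,J{\left(y{\left(2 \right)},-26 \right)} \right)} = - \frac{217116}{-124131 + 24124 \left(-32\right)} = - \frac{217116}{-124131 - 771968} = - \frac{217116}{-896099} = - \frac{217116 \left(-1\right)}{896099} = \left(-1\right) \left(- \frac{217116}{896099}\right) = \frac{217116}{896099}$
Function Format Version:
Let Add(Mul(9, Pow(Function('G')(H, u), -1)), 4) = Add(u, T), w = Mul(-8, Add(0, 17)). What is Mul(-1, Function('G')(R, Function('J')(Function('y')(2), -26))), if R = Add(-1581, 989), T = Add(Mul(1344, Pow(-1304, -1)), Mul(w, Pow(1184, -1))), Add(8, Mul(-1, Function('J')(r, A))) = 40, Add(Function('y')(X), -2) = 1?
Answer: Rational(217116, 896099) ≈ 0.24229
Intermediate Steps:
Function('y')(X) = 3 (Function('y')(X) = Add(2, 1) = 3)
w = -136 (w = Mul(-8, 17) = -136)
Function('J')(r, A) = -32 (Function('J')(r, A) = Add(8, Mul(-1, 40)) = Add(8, -40) = -32)
T = Rational(-27635, 24124) (T = Add(Mul(1344, Pow(-1304, -1)), Mul(-136, Pow(1184, -1))) = Add(Mul(1344, Rational(-1, 1304)), Mul(-136, Rational(1, 1184))) = Add(Rational(-168, 163), Rational(-17, 148)) = Rational(-27635, 24124) ≈ -1.1455)
R = -592
Function('G')(H, u) = Mul(9, Pow(Add(Rational(-124131, 24124), u), -1)) (Function('G')(H, u) = Mul(9, Pow(Add(-4, Add(u, Rational(-27635, 24124))), -1)) = Mul(9, Pow(Add(-4, Add(Rational(-27635, 24124), u)), -1)) = Mul(9, Pow(Add(Rational(-124131, 24124), u), -1)))
Mul(-1, Function('G')(R, Function('J')(Function('y')(2), -26))) = Mul(-1, Mul(217116, Pow(Add(-124131, Mul(24124, -32)), -1))) = Mul(-1, Mul(217116, Pow(Add(-124131, -771968), -1))) = Mul(-1, Mul(217116, Pow(-896099, -1))) = Mul(-1, Mul(217116, Rational(-1, 896099))) = Mul(-1, Rational(-217116, 896099)) = Rational(217116, 896099)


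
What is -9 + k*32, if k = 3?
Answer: 87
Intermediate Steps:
-9 + k*32 = -9 + 3*32 = -9 + 96 = 87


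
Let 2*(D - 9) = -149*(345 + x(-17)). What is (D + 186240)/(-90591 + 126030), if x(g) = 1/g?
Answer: 2729365/602463 ≈ 4.5303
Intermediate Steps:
D = -436715/17 (D = 9 + (-149*(345 + 1/(-17)))/2 = 9 + (-149*(345 - 1/17))/2 = 9 + (-149*5864/17)/2 = 9 + (½)*(-873736/17) = 9 - 436868/17 = -436715/17 ≈ -25689.)
(D + 186240)/(-90591 + 126030) = (-436715/17 + 186240)/(-90591 + 126030) = (2729365/17)/35439 = (2729365/17)*(1/35439) = 2729365/602463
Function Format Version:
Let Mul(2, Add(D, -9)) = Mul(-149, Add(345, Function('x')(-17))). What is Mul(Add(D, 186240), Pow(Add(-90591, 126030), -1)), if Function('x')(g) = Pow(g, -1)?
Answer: Rational(2729365, 602463) ≈ 4.5303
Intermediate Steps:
D = Rational(-436715, 17) (D = Add(9, Mul(Rational(1, 2), Mul(-149, Add(345, Pow(-17, -1))))) = Add(9, Mul(Rational(1, 2), Mul(-149, Add(345, Rational(-1, 17))))) = Add(9, Mul(Rational(1, 2), Mul(-149, Rational(5864, 17)))) = Add(9, Mul(Rational(1, 2), Rational(-873736, 17))) = Add(9, Rational(-436868, 17)) = Rational(-436715, 17) ≈ -25689.)
Mul(Add(D, 186240), Pow(Add(-90591, 126030), -1)) = Mul(Add(Rational(-436715, 17), 186240), Pow(Add(-90591, 126030), -1)) = Mul(Rational(2729365, 17), Pow(35439, -1)) = Mul(Rational(2729365, 17), Rational(1, 35439)) = Rational(2729365, 602463)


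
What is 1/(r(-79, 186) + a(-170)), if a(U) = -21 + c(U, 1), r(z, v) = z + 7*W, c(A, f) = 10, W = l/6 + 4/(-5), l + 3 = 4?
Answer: -30/2833 ≈ -0.010589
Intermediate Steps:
l = 1 (l = -3 + 4 = 1)
W = -19/30 (W = 1/6 + 4/(-5) = 1*(1/6) + 4*(-1/5) = 1/6 - 4/5 = -19/30 ≈ -0.63333)
r(z, v) = -133/30 + z (r(z, v) = z + 7*(-19/30) = z - 133/30 = -133/30 + z)
a(U) = -11 (a(U) = -21 + 10 = -11)
1/(r(-79, 186) + a(-170)) = 1/((-133/30 - 79) - 11) = 1/(-2503/30 - 11) = 1/(-2833/30) = -30/2833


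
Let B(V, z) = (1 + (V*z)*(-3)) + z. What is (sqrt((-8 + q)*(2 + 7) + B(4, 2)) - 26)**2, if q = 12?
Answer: (26 - sqrt(15))**2 ≈ 489.60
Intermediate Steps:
B(V, z) = 1 + z - 3*V*z (B(V, z) = (1 - 3*V*z) + z = 1 + z - 3*V*z)
(sqrt((-8 + q)*(2 + 7) + B(4, 2)) - 26)**2 = (sqrt((-8 + 12)*(2 + 7) + (1 + 2 - 3*4*2)) - 26)**2 = (sqrt(4*9 + (1 + 2 - 24)) - 26)**2 = (sqrt(36 - 21) - 26)**2 = (sqrt(15) - 26)**2 = (-26 + sqrt(15))**2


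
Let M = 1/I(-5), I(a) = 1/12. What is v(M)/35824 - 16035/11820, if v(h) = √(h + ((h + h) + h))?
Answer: -1069/788 + √3/8956 ≈ -1.3564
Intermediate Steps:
I(a) = 1/12
M = 12 (M = 1/(1/12) = 12)
v(h) = 2*√h (v(h) = √(h + (2*h + h)) = √(h + 3*h) = √(4*h) = 2*√h)
v(M)/35824 - 16035/11820 = (2*√12)/35824 - 16035/11820 = (2*(2*√3))*(1/35824) - 16035*1/11820 = (4*√3)*(1/35824) - 1069/788 = √3/8956 - 1069/788 = -1069/788 + √3/8956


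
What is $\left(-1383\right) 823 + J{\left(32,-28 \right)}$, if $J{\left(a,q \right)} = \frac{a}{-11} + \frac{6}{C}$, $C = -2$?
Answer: $- \frac{12520364}{11} \approx -1.1382 \cdot 10^{6}$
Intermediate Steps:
$J{\left(a,q \right)} = -3 - \frac{a}{11}$ ($J{\left(a,q \right)} = \frac{a}{-11} + \frac{6}{-2} = a \left(- \frac{1}{11}\right) + 6 \left(- \frac{1}{2}\right) = - \frac{a}{11} - 3 = -3 - \frac{a}{11}$)
$\left(-1383\right) 823 + J{\left(32,-28 \right)} = \left(-1383\right) 823 - \frac{65}{11} = -1138209 - \frac{65}{11} = - \frac{12520364}{11}$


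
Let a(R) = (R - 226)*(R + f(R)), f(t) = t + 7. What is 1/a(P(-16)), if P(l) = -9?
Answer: 1/2585 ≈ 0.00038685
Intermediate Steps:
f(t) = 7 + t
a(R) = (-226 + R)*(7 + 2*R) (a(R) = (R - 226)*(R + (7 + R)) = (-226 + R)*(7 + 2*R))
1/a(P(-16)) = 1/(-1582 - 445*(-9) + 2*(-9)**2) = 1/(-1582 + 4005 + 2*81) = 1/(-1582 + 4005 + 162) = 1/2585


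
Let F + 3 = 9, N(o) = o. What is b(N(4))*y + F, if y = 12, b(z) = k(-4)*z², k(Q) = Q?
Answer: -762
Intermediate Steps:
F = 6 (F = -3 + 9 = 6)
b(z) = -4*z²
b(N(4))*y + F = -4*4²*12 + 6 = -4*16*12 + 6 = -64*12 + 6 = -768 + 6 = -762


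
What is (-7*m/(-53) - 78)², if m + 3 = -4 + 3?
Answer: 17322244/2809 ≈ 6166.7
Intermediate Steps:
m = -4 (m = -3 + (-4 + 3) = -3 - 1 = -4)
(-7*m/(-53) - 78)² = (-7*(-4)/(-53) - 78)² = (28*(-1/53) - 78)² = (-28/53 - 78)² = (-4162/53)² = 17322244/2809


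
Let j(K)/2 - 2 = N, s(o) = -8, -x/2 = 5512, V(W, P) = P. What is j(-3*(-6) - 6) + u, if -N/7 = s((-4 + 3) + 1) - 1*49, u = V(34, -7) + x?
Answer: -10229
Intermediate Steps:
x = -11024 (x = -2*5512 = -11024)
u = -11031 (u = -7 - 11024 = -11031)
N = 399 (N = -7*(-8 - 1*49) = -7*(-8 - 49) = -7*(-57) = 399)
j(K) = 802 (j(K) = 4 + 2*399 = 4 + 798 = 802)
j(-3*(-6) - 6) + u = 802 - 11031 = -10229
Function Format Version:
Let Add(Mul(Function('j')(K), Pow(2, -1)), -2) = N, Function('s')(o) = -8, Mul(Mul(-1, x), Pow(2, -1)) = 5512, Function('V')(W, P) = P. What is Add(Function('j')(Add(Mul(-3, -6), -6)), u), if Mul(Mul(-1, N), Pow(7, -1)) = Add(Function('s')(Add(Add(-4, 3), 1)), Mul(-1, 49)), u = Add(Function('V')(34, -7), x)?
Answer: -10229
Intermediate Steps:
x = -11024 (x = Mul(-2, 5512) = -11024)
u = -11031 (u = Add(-7, -11024) = -11031)
N = 399 (N = Mul(-7, Add(-8, Mul(-1, 49))) = Mul(-7, Add(-8, -49)) = Mul(-7, -57) = 399)
Function('j')(K) = 802 (Function('j')(K) = Add(4, Mul(2, 399)) = Add(4, 798) = 802)
Add(Function('j')(Add(Mul(-3, -6), -6)), u) = Add(802, -11031) = -10229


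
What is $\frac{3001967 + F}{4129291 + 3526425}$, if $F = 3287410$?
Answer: $\frac{6289377}{7655716} \approx 0.82153$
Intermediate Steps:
$\frac{3001967 + F}{4129291 + 3526425} = \frac{3001967 + 3287410}{4129291 + 3526425} = \frac{6289377}{7655716}$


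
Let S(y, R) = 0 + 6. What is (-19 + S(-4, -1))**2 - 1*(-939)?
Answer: 1108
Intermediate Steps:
S(y, R) = 6
(-19 + S(-4, -1))**2 - 1*(-939) = (-19 + 6)**2 - 1*(-939) = (-13)**2 + 939 = 169 + 939 = 1108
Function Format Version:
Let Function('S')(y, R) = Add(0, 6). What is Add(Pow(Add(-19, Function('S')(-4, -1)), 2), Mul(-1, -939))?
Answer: 1108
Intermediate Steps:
Function('S')(y, R) = 6
Add(Pow(Add(-19, Function('S')(-4, -1)), 2), Mul(-1, -939)) = Add(Pow(Add(-19, 6), 2), Mul(-1, -939)) = Add(Pow(-13, 2), 939) = Add(169, 939) = 1108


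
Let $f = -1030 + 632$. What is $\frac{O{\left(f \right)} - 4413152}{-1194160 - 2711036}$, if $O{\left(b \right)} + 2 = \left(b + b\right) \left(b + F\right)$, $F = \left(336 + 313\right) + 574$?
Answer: $\frac{2534927}{1952598} \approx 1.2982$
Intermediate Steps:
$f = -398$
$F = 1223$ ($F = 649 + 574 = 1223$)
$O{\left(b \right)} = -2 + 2 b \left(1223 + b\right)$ ($O{\left(b \right)} = -2 + \left(b + b\right) \left(b + 1223\right) = -2 + 2 b \left(1223 + b\right)$)
$\frac{O{\left(f \right)} - 4413152}{-1194160 - 2711036} = \frac{\left(-2 + 2 \left(-398\right)^{2} + 2446 \left(-398\right)\right) - 4413152}{-1194160 - 2711036} = \frac{\left(-2 + 2 \cdot 158404 - 973508\right) - 4413152}{-3905196} = \left(\left(-2 + 316808 - 973508\right) - 4413152\right) \left(- \frac{1}{3905196}\right) = \left(-656702 - 4413152\right) \left(- \frac{1}{3905196}\right) = \left(-5069854\right) \left(- \frac{1}{3905196}\right) = \frac{2534927}{1952598}$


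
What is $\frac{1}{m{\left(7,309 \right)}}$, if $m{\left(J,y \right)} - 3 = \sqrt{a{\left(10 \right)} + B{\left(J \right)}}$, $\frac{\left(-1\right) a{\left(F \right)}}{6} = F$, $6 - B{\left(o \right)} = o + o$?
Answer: $\frac{3}{77} - \frac{2 i \sqrt{17}}{77} \approx 0.038961 - 0.10709 i$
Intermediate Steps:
$B{\left(o \right)} = 6 - 2 o$ ($B{\left(o \right)} = 6 - \left(o + o\right) = 6 - 2 o$)
$a{\left(F \right)} = - 6 F$
$m{\left(J,y \right)} = 3 + \sqrt{-54 - 2 J}$ ($m{\left(J,y \right)} = 3 + \sqrt{\left(-6\right) 10 - \left(-6 + 2 J\right)} = 3 + \sqrt{-60 - \left(-6 + 2 J\right)} = 3 + \sqrt{-54 - 2 J}$)
$\frac{1}{m{\left(7,309 \right)}} = \frac{1}{3 + \sqrt{-54 - 14}} = \frac{1}{3 + \sqrt{-68}} = \frac{1}{3 + 2 i \sqrt{17}}$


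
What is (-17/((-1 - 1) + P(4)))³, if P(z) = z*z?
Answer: -4913/2744 ≈ -1.7905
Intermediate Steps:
P(z) = z²
(-17/((-1 - 1) + P(4)))³ = (-17/((-1 - 1) + 4²))³ = (-17/(-2 + 16))³ = (-17/14)³ = -4913/2744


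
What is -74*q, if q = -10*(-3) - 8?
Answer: -1628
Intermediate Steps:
q = 22 (q = 30 - 8 = 22)
-74*q = -74*22 = -1628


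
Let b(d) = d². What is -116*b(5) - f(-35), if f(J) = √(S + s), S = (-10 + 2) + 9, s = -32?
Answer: -2900 - I*√31 ≈ -2900.0 - 5.5678*I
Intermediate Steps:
S = 1 (S = -8 + 9 = 1)
f(J) = I*√31 (f(J) = √(1 - 32) = √(-31) = I*√31)
-116*b(5) - f(-35) = -116*5² - I*√31 = -116*25 - I*√31 = -2900 - I*√31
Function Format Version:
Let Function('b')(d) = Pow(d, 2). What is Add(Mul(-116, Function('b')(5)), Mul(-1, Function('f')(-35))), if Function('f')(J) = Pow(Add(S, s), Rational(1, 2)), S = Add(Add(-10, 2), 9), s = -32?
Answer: Add(-2900, Mul(-1, I, Pow(31, Rational(1, 2)))) ≈ Add(-2900.0, Mul(-5.5678, I))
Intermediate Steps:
S = 1 (S = Add(-8, 9) = 1)
Function('f')(J) = Mul(I, Pow(31, Rational(1, 2))) (Function('f')(J) = Pow(Add(1, -32), Rational(1, 2)) = Pow(-31, Rational(1, 2)) = Mul(I, Pow(31, Rational(1, 2))))
Add(Mul(-116, Function('b')(5)), Mul(-1, Function('f')(-35))) = Add(Mul(-116, Pow(5, 2)), Mul(-1, Mul(I, Pow(31, Rational(1, 2))))) = Add(Mul(-116, 25), Mul(-1, I, Pow(31, Rational(1, 2)))) = Add(-2900, Mul(-1, I, Pow(31, Rational(1, 2))))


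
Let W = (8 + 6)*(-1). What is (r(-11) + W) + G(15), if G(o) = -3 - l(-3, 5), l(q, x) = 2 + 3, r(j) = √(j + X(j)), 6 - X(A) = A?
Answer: -22 + √6 ≈ -19.551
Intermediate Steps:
X(A) = 6 - A
r(j) = √6 (r(j) = √(j + (6 - j)) = √6)
l(q, x) = 5
W = -14 (W = 14*(-1) = -14)
G(o) = -8 (G(o) = -3 - 1*5 = -3 - 5 = -8)
(r(-11) + W) + G(15) = (√6 - 14) - 8 = (-14 + √6) - 8 = -22 + √6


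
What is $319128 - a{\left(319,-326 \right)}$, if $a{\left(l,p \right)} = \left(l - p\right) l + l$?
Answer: $113054$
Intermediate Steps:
$a{\left(l,p \right)} = l + l \left(l - p\right)$ ($a{\left(l,p \right)} = l \left(l - p\right) + l = l + l \left(l - p\right)$)
$319128 - a{\left(319,-326 \right)} = 319128 - 319 \left(1 + 319 - -326\right) = 319128 - 319 \left(1 + 319 + 326\right) = 319128 - 319 \cdot 646 = 319128 - 206074 = 113054$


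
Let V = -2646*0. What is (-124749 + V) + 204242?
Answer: 79493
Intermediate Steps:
V = 0
(-124749 + V) + 204242 = (-124749 + 0) + 204242 = -124749 + 204242 = 79493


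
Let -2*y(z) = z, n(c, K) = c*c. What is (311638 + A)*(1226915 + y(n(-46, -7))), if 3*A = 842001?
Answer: 726081230385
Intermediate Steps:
n(c, K) = c²
A = 280667 (A = (⅓)*842001 = 280667)
y(z) = -z/2
(311638 + A)*(1226915 + y(n(-46, -7))) = (311638 + 280667)*(1226915 - ½*(-46)²) = 592305*(1226915 - ½*2116) = 592305*(1226915 - 1058) = 592305*1225857 = 726081230385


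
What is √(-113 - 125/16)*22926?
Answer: 11463*I*√1933/2 ≈ 2.5199e+5*I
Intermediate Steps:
√(-113 - 125/16)*22926 = √(-1933/16)*22926 = (I*√1933/4)*22926 = 11463*I*√1933/2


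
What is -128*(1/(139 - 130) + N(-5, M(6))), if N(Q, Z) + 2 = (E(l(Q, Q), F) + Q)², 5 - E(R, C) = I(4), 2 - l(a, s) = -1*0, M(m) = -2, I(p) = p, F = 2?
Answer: -16256/9 ≈ -1806.2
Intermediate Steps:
l(a, s) = 2 (l(a, s) = 2 - (-1)*0 = 2 - 1*0 = 2 + 0 = 2)
E(R, C) = 1 (E(R, C) = 5 - 1*4 = 5 - 4 = 1)
N(Q, Z) = -2 + (1 + Q)²
-128*(1/(139 - 130) + N(-5, M(6))) = -128*(1/(139 - 130) + (-2 + (1 - 5)²)) = -128*(1/9 + (-2 + (-4)²)) = -128*(⅑ + (-2 + 16)) = -128*(⅑ + 14) = -128*127/9 = -16256/9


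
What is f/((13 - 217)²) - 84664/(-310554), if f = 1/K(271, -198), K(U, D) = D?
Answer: 4306347779/15796018656 ≈ 0.27262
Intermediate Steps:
f = -1/198 (f = 1/(-198) = -1/198 ≈ -0.0050505)
f/((13 - 217)²) - 84664/(-310554) = -1/(198*(13 - 217)²) - 84664/(-310554) = -1/(198*((-204)²)) - 84664*(-1/310554) = -1/198/41616 + 42332/155277 = -1/198*1/41616 + 42332/155277 = -1/8239968 + 42332/155277 = 4306347779/15796018656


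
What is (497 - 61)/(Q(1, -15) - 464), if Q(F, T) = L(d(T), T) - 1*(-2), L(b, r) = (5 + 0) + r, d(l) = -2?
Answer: -109/118 ≈ -0.92373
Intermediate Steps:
L(b, r) = 5 + r
Q(F, T) = 7 + T (Q(F, T) = (5 + T) - 1*(-2) = (5 + T) + 2 = 7 + T)
(497 - 61)/(Q(1, -15) - 464) = (497 - 61)/((7 - 15) - 464) = 436/(-8 - 464) = 436/(-472) = 436*(-1/472) = -109/118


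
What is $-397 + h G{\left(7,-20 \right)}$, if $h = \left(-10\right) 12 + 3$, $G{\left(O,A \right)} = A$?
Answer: $1943$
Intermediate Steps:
$h = -117$ ($h = -120 + 3 = -117$)
$-397 + h G{\left(7,-20 \right)} = -397 - -2340 = -397 + 2340 = 1943$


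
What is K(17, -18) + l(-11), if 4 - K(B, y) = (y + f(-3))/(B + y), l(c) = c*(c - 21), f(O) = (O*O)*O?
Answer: 311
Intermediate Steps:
f(O) = O**3 (f(O) = O**2*O = O**3)
l(c) = c*(-21 + c)
K(B, y) = 4 - (-27 + y)/(B + y) (K(B, y) = 4 - (y + (-3)**3)/(B + y) = 4 - (y - 27)/(B + y) = 4 - (-27 + y)/(B + y))
K(17, -18) + l(-11) = (27 + 3*(-18) + 4*17)/(17 - 18) - 11*(-21 - 11) = (27 - 54 + 68)/(-1) - 11*(-32) = -1*41 + 352 = -41 + 352 = 311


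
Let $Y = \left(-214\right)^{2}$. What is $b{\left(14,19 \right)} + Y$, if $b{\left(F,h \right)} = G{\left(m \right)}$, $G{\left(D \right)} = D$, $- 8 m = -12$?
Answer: $\frac{91595}{2} \approx 45798.0$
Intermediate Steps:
$m = \frac{3}{2}$ ($m = \left(- \frac{1}{8}\right) \left(-12\right) = \frac{3}{2} \approx 1.5$)
$b{\left(F,h \right)} = \frac{3}{2}$
$Y = 45796$
$b{\left(14,19 \right)} + Y = \frac{3}{2} + 45796 = \frac{91595}{2}$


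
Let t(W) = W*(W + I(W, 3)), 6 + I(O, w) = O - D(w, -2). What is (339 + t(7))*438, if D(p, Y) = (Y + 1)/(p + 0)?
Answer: 174032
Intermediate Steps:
D(p, Y) = (1 + Y)/p
I(O, w) = -6 + O + 1/w (I(O, w) = -6 + (O - (1 - 2)/w) = -6 + (O - (-1)/w) = -6 + (O + 1/w) = -6 + O + 1/w)
t(W) = W*(-17/3 + 2*W) (t(W) = W*(W + (-6 + W + 1/3)) = W*(W + (-17/3 + W)) = W*(-17/3 + 2*W))
(339 + t(7))*438 = (339 + (1/3)*7*(-17 + 6*7))*438 = (339 + (1/3)*7*(-17 + 42))*438 = (339 + (1/3)*7*25)*438 = (339 + 175/3)*438 = (1192/3)*438 = 174032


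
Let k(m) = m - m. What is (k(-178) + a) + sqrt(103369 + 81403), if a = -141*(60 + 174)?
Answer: -32994 + 2*sqrt(46193) ≈ -32564.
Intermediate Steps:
a = -32994 (a = -141*234 = -32994)
k(m) = 0
(k(-178) + a) + sqrt(103369 + 81403) = (0 - 32994) + sqrt(103369 + 81403) = -32994 + sqrt(184772) = -32994 + 2*sqrt(46193)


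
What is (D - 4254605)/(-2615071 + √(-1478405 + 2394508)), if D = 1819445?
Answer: 3184058148180/3419297709469 + 1217580*√916103/3419297709469 ≈ 0.93154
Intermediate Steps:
(D - 4254605)/(-2615071 + √(-1478405 + 2394508)) = (1819445 - 4254605)/(-2615071 + √(-1478405 + 2394508)) = -2435160/(-2615071 + √916103)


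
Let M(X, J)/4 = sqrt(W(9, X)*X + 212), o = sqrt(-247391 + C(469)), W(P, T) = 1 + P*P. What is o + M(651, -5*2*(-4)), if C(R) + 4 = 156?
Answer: 4*sqrt(53594) + 3*I*sqrt(27471) ≈ 926.01 + 497.23*I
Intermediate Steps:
C(R) = 152 (C(R) = -4 + 156 = 152)
W(P, T) = 1 + P**2
o = 3*I*sqrt(27471) (o = sqrt(-247391 + 152) = sqrt(-247239) = 3*I*sqrt(27471) ≈ 497.23*I)
M(X, J) = 4*sqrt(212 + 82*X) (M(X, J) = 4*sqrt((1 + 9**2)*X + 212) = 4*sqrt((1 + 81)*X + 212) = 4*sqrt(82*X + 212) = 4*sqrt(212 + 82*X))
o + M(651, -5*2*(-4)) = 3*I*sqrt(27471) + 4*sqrt(212 + 82*651) = 3*I*sqrt(27471) + 4*sqrt(212 + 53382) = 3*I*sqrt(27471) + 4*sqrt(53594) = 4*sqrt(53594) + 3*I*sqrt(27471)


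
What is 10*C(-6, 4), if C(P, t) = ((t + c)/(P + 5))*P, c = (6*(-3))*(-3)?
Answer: 3480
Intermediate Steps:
c = 54 (c = -18*(-3) = 54)
C(P, t) = P*(54 + t)/(5 + P) (C(P, t) = ((t + 54)/(P + 5))*P = ((54 + t)/(5 + P))*P = P*(54 + t)/(5 + P))
10*C(-6, 4) = 10*(-6*(54 + 4)/(5 - 6)) = 10*(-6*58/(-1)) = 10*(-6*(-1)*58) = 10*348 = 3480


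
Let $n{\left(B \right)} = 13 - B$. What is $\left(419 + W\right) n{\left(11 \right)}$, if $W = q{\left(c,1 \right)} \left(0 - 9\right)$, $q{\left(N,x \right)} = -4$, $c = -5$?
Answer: $910$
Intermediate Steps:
$W = 36$ ($W = - 4 \left(0 - 9\right) = \left(-4\right) \left(-9\right) = 36$)
$\left(419 + W\right) n{\left(11 \right)} = \left(419 + 36\right) \left(13 - 11\right) = 455 \left(13 - 11\right) = 455 \cdot 2 = 910$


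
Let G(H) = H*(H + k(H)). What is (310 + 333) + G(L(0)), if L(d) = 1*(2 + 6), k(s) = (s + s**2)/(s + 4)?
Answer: 755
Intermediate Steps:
k(s) = (s + s**2)/(4 + s)
L(d) = 8 (L(d) = 1*8 = 8)
G(H) = H*(H + H*(1 + H)/(4 + H))
(310 + 333) + G(L(0)) = (310 + 333) + 8**2*(5 + 2*8)/(4 + 8) = 643 + 64*(5 + 16)/12 = 643 + 64*(1/12)*21 = 643 + 112 = 755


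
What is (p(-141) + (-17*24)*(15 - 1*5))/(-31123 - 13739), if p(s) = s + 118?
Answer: 4103/44862 ≈ 0.091458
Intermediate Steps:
p(s) = 118 + s
(p(-141) + (-17*24)*(15 - 1*5))/(-31123 - 13739) = ((118 - 141) + (-17*24)*(15 - 1*5))/(-31123 - 13739) = (-23 - 408*(15 - 5))/(-44862) = (-23 - 408*10)*(-1/44862) = (-23 - 4080)*(-1/44862) = -4103*(-1/44862) = 4103/44862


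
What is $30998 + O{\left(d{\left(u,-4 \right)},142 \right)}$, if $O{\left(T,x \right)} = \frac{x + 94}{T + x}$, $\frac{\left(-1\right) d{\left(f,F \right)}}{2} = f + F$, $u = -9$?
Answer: $\frac{1301975}{42} \approx 30999.0$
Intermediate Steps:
$d{\left(f,F \right)} = - 2 F - 2 f$ ($d{\left(f,F \right)} = - 2 \left(f + F\right) = - 2 \left(F + f\right) = - 2 F - 2 f$)
$O{\left(T,x \right)} = \frac{94 + x}{T + x}$
$30998 + O{\left(d{\left(u,-4 \right)},142 \right)} = 30998 + \frac{94 + 142}{\left(\left(-2\right) \left(-4\right) - -18\right) + 142} = 30998 + \frac{1}{\left(8 + 18\right) + 142} \cdot 236 = 30998 + \frac{1}{26 + 142} \cdot 236 = 30998 + \frac{1}{168} \cdot 236 = 30998 + \frac{59}{42} = \frac{1301975}{42}$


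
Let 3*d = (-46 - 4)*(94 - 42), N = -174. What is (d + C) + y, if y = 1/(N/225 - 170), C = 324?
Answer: -20851649/38424 ≈ -542.67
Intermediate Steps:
d = -2600/3 (d = ((-46 - 4)*(94 - 42))/3 = (-50*52)/3 = (⅓)*(-2600) = -2600/3 ≈ -866.67)
y = -75/12808 (y = 1/(-174/225 - 170) = 1/(-174*1/225 - 170) = 1/(-58/75 - 170) = 1/(-12808/75) = -75/12808 ≈ -0.0058557)
(d + C) + y = (-2600/3 + 324) - 75/12808 = -1628/3 - 75/12808 = -20851649/38424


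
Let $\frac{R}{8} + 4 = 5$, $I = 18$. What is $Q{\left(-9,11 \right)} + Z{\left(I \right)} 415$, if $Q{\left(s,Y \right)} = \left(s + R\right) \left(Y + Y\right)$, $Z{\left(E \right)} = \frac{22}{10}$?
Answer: $891$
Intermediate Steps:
$R = 8$ ($R = -32 + 8 \cdot 5 = -32 + 40 = 8$)
$Z{\left(E \right)} = \frac{11}{5}$ ($Z{\left(E \right)} = 22 \cdot \frac{1}{10} = \frac{11}{5}$)
$Q{\left(s,Y \right)} = 2 Y \left(8 + s\right)$ ($Q{\left(s,Y \right)} = \left(s + 8\right) \left(Y + Y\right) = \left(8 + s\right) 2 Y = 2 Y \left(8 + s\right)$)
$Q{\left(-9,11 \right)} + Z{\left(I \right)} 415 = 2 \cdot 11 \left(8 - 9\right) + \frac{11}{5} \cdot 415 = 2 \cdot 11 \left(-1\right) + 913 = -22 + 913 = 891$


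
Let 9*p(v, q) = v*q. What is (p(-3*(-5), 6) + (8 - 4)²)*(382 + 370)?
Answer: 19552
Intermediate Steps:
p(v, q) = q*v/9 (p(v, q) = (v*q)/9 = (q*v)/9 = q*v/9)
(p(-3*(-5), 6) + (8 - 4)²)*(382 + 370) = ((⅑)*6*(-3*(-5)) + (8 - 4)²)*(382 + 370) = ((⅑)*6*15 + 4²)*752 = (10 + 16)*752 = 26*752 = 19552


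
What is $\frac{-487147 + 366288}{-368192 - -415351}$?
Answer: $- \frac{120859}{47159} \approx -2.5628$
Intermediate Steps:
$\frac{-487147 + 366288}{-368192 - -415351} = - \frac{120859}{-368192 + 415351} = - \frac{120859}{47159}$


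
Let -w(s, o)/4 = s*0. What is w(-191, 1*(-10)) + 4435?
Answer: 4435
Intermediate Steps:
w(s, o) = 0 (w(s, o) = -4*s*0 = -4*0 = 0)
w(-191, 1*(-10)) + 4435 = 0 + 4435 = 4435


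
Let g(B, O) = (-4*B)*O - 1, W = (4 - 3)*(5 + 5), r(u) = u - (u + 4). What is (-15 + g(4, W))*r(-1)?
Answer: 704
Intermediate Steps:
r(u) = -4 (r(u) = u - (4 + u) = u + (-4 - u) = -4)
W = 10 (W = 1*10 = 10)
g(B, O) = -1 - 4*B*O (g(B, O) = -4*B*O - 1 = -1 - 4*B*O)
(-15 + g(4, W))*r(-1) = (-15 + (-1 - 4*4*10))*(-4) = (-15 + (-1 - 160))*(-4) = (-15 - 161)*(-4) = -176*(-4) = 704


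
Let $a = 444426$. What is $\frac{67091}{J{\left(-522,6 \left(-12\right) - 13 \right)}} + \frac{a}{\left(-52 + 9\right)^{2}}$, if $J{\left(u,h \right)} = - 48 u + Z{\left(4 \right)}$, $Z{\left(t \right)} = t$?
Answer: $\frac{11261366819}{46335940} \approx 243.04$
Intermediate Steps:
$J{\left(u,h \right)} = 4 - 48 u$ ($J{\left(u,h \right)} = - 48 u + 4 = 4 - 48 u$)
$\frac{67091}{J{\left(-522,6 \left(-12\right) - 13 \right)}} + \frac{a}{\left(-52 + 9\right)^{2}} = \frac{67091}{4 - -25056} + \frac{444426}{\left(-52 + 9\right)^{2}} = \frac{67091}{4 + 25056} + \frac{444426}{\left(-43\right)^{2}} = \frac{67091}{25060} + \frac{444426}{1849} = \frac{11261366819}{46335940}$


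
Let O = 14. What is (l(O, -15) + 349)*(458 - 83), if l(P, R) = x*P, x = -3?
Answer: 115125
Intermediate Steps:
l(P, R) = -3*P
(l(O, -15) + 349)*(458 - 83) = (-3*14 + 349)*(458 - 83) = (-42 + 349)*375 = 307*375 = 115125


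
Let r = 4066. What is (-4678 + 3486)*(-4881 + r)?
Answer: 971480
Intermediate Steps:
(-4678 + 3486)*(-4881 + r) = (-4678 + 3486)*(-4881 + 4066) = -1192*(-815) = 971480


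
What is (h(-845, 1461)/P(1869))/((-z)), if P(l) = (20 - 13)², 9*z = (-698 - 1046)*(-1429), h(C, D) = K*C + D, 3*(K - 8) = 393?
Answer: 521973/61058312 ≈ 0.0085488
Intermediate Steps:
K = 139 (K = 8 + (⅓)*393 = 8 + 131 = 139)
h(C, D) = D + 139*C (h(C, D) = 139*C + D = D + 139*C)
z = 2492176/9 (z = ((-698 - 1046)*(-1429))/9 = (-1744*(-1429))/9 = (⅑)*2492176 = 2492176/9 ≈ 2.7691e+5)
P(l) = 49 (P(l) = 7² = 49)
(h(-845, 1461)/P(1869))/((-z)) = ((1461 + 139*(-845))/49)/((-1*2492176/9)) = ((1461 - 117455)*(1/49))/(-2492176/9) = -115994*1/49*(-9/2492176) = -115994/49*(-9/2492176) = 521973/61058312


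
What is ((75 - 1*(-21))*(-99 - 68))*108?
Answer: -1731456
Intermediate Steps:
((75 - 1*(-21))*(-99 - 68))*108 = ((75 + 21)*(-167))*108 = (96*(-167))*108 = -16032*108 = -1731456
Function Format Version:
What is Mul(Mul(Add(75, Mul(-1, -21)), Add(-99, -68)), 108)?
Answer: -1731456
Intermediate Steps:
Mul(Mul(Add(75, Mul(-1, -21)), Add(-99, -68)), 108) = Mul(Mul(Add(75, 21), -167), 108) = Mul(Mul(96, -167), 108) = Mul(-16032, 108) = -1731456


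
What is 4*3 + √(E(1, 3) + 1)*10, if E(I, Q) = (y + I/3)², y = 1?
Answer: 86/3 ≈ 28.667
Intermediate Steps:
E(I, Q) = (1 + I/3)²
4*3 + √(E(1, 3) + 1)*10 = 4*3 + √((3 + 1)²/9 + 1)*10 = 12 + √((⅑)*4² + 1)*10 = 12 + √((⅑)*16 + 1)*10 = 12 + √(16/9 + 1)*10 = 12 + √(25/9)*10 = 12 + (5/3)*10 = 12 + 50/3 = 86/3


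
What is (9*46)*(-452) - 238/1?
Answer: -187366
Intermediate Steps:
(9*46)*(-452) - 238/1 = 414*(-452) - 238*1 = -187128 - 238 = -187366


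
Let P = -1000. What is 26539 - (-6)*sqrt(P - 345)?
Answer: 26539 + 6*I*sqrt(1345) ≈ 26539.0 + 220.05*I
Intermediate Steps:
26539 - (-6)*sqrt(P - 345) = 26539 - (-6)*sqrt(-1000 - 345) = 26539 - (-6)*sqrt(-1345) = 26539 - (-6)*I*sqrt(1345) = 26539 + 6*I*sqrt(1345)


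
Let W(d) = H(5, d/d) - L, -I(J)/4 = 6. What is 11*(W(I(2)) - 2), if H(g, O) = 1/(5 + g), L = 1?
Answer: -319/10 ≈ -31.900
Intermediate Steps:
I(J) = -24 (I(J) = -4*6 = -24)
W(d) = -9/10 (W(d) = 1/(5 + 5) - 1*1 = 1/10 - 1 = ⅒ - 1 = -9/10)
11*(W(I(2)) - 2) = 11*(-9/10 - 2) = 11*(-29/10) = -319/10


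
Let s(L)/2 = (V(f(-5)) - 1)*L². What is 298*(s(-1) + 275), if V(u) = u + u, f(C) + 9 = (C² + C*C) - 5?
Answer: 124266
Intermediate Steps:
f(C) = -14 + 2*C² (f(C) = -9 + ((C² + C*C) - 5) = -9 + ((C² + C²) - 5) = -9 + (2*C² - 5) = -9 + (-5 + 2*C²) = -14 + 2*C²)
V(u) = 2*u
s(L) = 142*L² (s(L) = 2*((2*(-14 + 2*(-5)²) - 1)*L²) = 2*((2*(-14 + 2*25) - 1)*L²) = 2*((2*(-14 + 50) - 1)*L²) = 2*((2*36 - 1)*L²) = 2*((72 - 1)*L²) = 2*(71*L²) = 142*L²)
298*(s(-1) + 275) = 298*(142*(-1)² + 275) = 298*(142*1 + 275) = 298*(142 + 275) = 298*417 = 124266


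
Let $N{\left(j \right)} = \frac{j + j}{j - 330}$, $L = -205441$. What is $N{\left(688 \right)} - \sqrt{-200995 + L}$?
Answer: $\frac{688}{179} - 2 i \sqrt{101609} \approx 3.8436 - 637.52 i$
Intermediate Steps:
$N{\left(j \right)} = \frac{2 j}{-330 + j}$
$N{\left(688 \right)} - \sqrt{-200995 + L} = 2 \cdot 688 \frac{1}{-330 + 688} - \sqrt{-200995 - 205441} = 2 \cdot 688 \cdot \frac{1}{358} - \sqrt{-406436} = 2 \cdot 688 \cdot \frac{1}{358} - 2 i \sqrt{101609} = \frac{688}{179} - 2 i \sqrt{101609}$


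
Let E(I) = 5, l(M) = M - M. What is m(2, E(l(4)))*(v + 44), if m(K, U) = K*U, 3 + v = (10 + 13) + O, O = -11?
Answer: 530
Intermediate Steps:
l(M) = 0
v = 9 (v = -3 + ((10 + 13) - 11) = -3 + (23 - 11) = -3 + 12 = 9)
m(2, E(l(4)))*(v + 44) = (2*5)*(9 + 44) = 10*53 = 530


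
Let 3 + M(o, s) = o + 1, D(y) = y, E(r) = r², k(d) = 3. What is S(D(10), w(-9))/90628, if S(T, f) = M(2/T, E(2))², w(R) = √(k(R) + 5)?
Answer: 81/2265700 ≈ 3.5751e-5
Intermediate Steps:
w(R) = 2*√2 (w(R) = √(3 + 5) = √8 = 2*√2)
M(o, s) = -2 + o (M(o, s) = -3 + (o + 1) = -3 + (1 + o) = -2 + o)
S(T, f) = (-2 + 2/T)²
S(D(10), w(-9))/90628 = (4*(-1 + 10)²/10²)/90628 = (4*(1/100)*9²)*(1/90628) = (4*(1/100)*81)*(1/90628) = (81/25)*(1/90628) = 81/2265700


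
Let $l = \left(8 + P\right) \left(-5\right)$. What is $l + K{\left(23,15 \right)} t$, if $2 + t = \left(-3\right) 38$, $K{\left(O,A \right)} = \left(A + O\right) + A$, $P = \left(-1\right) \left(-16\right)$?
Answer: $-6268$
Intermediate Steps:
$P = 16$
$l = -120$ ($l = \left(8 + 16\right) \left(-5\right) = 24 \left(-5\right) = -120$)
$K{\left(O,A \right)} = O + 2 A$
$t = -116$ ($t = -2 - 114 = -116$)
$l + K{\left(23,15 \right)} t = -120 + \left(23 + 2 \cdot 15\right) \left(-116\right) = -120 + \left(23 + 30\right) \left(-116\right) = -120 + 53 \left(-116\right) = -120 - 6148 = -6268$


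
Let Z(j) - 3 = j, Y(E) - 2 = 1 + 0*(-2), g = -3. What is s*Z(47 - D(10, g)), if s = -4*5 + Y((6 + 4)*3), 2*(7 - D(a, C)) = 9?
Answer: -1615/2 ≈ -807.50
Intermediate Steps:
D(a, C) = 5/2 (D(a, C) = 7 - ½*9 = 7 - 9/2 = 5/2)
Y(E) = 3 (Y(E) = 2 + (1 + 0*(-2)) = 2 + (1 + 0) = 2 + 1 = 3)
Z(j) = 3 + j
s = -17 (s = -4*5 + 3 = -20 + 3 = -17)
s*Z(47 - D(10, g)) = -17*(3 + (47 - 1*5/2)) = -17*(3 + (47 - 5/2)) = -17*(3 + 89/2) = -17*95/2 = -1615/2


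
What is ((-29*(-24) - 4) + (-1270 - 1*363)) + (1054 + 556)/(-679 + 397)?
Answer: -133486/141 ≈ -946.71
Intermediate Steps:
((-29*(-24) - 4) + (-1270 - 1*363)) + (1054 + 556)/(-679 + 397) = ((696 - 4) + (-1270 - 363)) + 1610/(-282) = (692 - 1633) + 1610*(-1/282) = -941 - 805/141 = -133486/141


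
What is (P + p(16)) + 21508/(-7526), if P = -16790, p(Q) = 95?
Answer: -62834039/3763 ≈ -16698.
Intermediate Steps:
(P + p(16)) + 21508/(-7526) = (-16790 + 95) + 21508/(-7526) = -16695 + 21508*(-1/7526) = -16695 - 10754/3763 = -62834039/3763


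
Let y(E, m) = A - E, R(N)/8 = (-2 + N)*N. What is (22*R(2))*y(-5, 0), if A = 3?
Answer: 0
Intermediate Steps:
R(N) = 8*N*(-2 + N) (R(N) = 8*((-2 + N)*N) = 8*(N*(-2 + N)) = 8*N*(-2 + N))
y(E, m) = 3 - E
(22*R(2))*y(-5, 0) = (22*(8*2*(-2 + 2)))*(3 - 1*(-5)) = (22*(8*2*0))*(3 + 5) = (22*0)*8 = 0*8 = 0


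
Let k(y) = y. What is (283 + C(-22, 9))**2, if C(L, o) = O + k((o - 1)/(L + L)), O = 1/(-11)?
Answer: 9672100/121 ≈ 79935.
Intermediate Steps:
O = -1/11 ≈ -0.090909
C(L, o) = -1/11 + (-1 + o)/(2*L) (C(L, o) = -1/11 + (o - 1)/(L + L) = -1/11 + (-1 + o)/((2*L)) = -1/11 + (-1 + o)*(1/(2*L)) = -1/11 + (-1 + o)/(2*L))
(283 + C(-22, 9))**2 = (283 + (1/22)*(-11 - 2*(-22) + 11*9)/(-22))**2 = (283 + (1/22)*(-1/22)*(-11 + 44 + 99))**2 = (283 + (1/22)*(-1/22)*132)**2 = (283 - 3/11)**2 = (3110/11)**2 = 9672100/121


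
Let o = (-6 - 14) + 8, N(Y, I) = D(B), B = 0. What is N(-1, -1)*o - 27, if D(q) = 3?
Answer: -63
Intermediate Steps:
N(Y, I) = 3
o = -12 (o = -20 + 8 = -12)
N(-1, -1)*o - 27 = 3*(-12) - 27 = -36 - 27 = -63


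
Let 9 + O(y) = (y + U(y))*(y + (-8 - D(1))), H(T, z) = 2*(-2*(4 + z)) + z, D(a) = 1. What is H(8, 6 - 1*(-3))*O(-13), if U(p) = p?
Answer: -24209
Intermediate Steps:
H(T, z) = -16 - 3*z (H(T, z) = 2*(-8 - 2*z) + z = (-16 - 4*z) + z = -16 - 3*z)
O(y) = -9 + 2*y*(-9 + y) (O(y) = -9 + (y + y)*(y + (-8 - 1*1)) = -9 + (2*y)*(y + (-8 - 1)) = -9 + (2*y)*(y - 9) = -9 + (2*y)*(-9 + y) = -9 + 2*y*(-9 + y))
H(8, 6 - 1*(-3))*O(-13) = (-16 - 3*(6 - 1*(-3)))*(-9 - 18*(-13) + 2*(-13)²) = (-16 - 3*(6 + 3))*(-9 + 234 + 2*169) = (-16 - 3*9)*(-9 + 234 + 338) = (-16 - 27)*563 = -43*563 = -24209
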